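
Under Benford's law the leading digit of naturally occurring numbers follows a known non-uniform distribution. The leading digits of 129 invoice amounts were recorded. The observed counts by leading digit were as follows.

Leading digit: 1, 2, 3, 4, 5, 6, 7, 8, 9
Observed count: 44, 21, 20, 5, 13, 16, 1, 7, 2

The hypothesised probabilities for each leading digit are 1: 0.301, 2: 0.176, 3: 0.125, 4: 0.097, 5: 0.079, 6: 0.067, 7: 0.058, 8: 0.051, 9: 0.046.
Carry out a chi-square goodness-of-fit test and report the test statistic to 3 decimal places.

Expected counts E_i = n·p_i: 129×0.301 = 38.829, 129×0.176 = 22.704, 129×0.125 = 16.125, 129×0.097 = 12.513, 129×0.079 = 10.191, 129×0.067 = 8.643, 129×0.058 = 7.482, 129×0.051 = 6.579, 129×0.046 = 5.934.
cat         O        E   (O−E)²/E
1          44   38.829     0.6886
2          21   22.704     0.1279
3          20   16.125     0.9312
4           5   12.513     4.5109
5          13   10.191     0.7743
6          16    8.643     6.2623
7           1    7.482     5.6157
8           7    6.579     0.0269
9           2    5.934     2.6081
Sum = 21.546

21.546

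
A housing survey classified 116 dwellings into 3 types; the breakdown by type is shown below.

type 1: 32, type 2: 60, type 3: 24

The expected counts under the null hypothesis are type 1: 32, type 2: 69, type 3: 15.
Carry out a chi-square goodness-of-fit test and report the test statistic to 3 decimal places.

6.574

type 1: (32 − 32)²/32 = 0/32 = 0.0000
type 2: (60 − 69)²/69 = 81/69 = 1.1739
type 3: (24 − 15)²/15 = 81/15 = 5.4000
Sum = 6.574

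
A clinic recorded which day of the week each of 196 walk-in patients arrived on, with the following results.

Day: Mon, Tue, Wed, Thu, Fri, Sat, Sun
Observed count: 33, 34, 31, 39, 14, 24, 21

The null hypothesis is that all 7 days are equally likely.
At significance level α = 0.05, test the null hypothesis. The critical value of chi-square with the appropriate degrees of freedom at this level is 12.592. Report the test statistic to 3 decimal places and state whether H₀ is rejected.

Expected count for each of the 7 categories: 196/7 = 28.
Mon: (33 − 28)²/28 = 25/28 = 0.8929
Tue: (34 − 28)²/28 = 36/28 = 1.2857
Wed: (31 − 28)²/28 = 9/28 = 0.3214
Thu: (39 − 28)²/28 = 121/28 = 4.3214
Fri: (14 − 28)²/28 = 196/28 = 7.0000
Sat: (24 − 28)²/28 = 16/28 = 0.5714
Sun: (21 − 28)²/28 = 49/28 = 1.7500
Sum = 16.143
df = 6. Since 16.143 > 12.592, we reject H₀.

16.143; reject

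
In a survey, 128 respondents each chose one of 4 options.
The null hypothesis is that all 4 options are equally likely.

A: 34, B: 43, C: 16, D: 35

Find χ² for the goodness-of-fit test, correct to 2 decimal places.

Under H₀ each category has probability 1/4, so each expected count is 128/4 = 32.
A: (34 − 32)²/32 = 4/32 = 0.125
B: (43 − 32)²/32 = 121/32 = 3.781
C: (16 − 32)²/32 = 256/32 = 8.000
D: (35 − 32)²/32 = 9/32 = 0.281
Sum = 12.19

12.19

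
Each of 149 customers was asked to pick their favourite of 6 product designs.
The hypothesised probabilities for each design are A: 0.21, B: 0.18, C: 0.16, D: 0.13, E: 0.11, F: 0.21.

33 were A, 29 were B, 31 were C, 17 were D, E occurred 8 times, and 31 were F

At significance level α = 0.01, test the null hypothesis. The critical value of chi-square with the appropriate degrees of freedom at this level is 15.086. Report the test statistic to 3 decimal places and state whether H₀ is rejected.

7.009; do not reject

Expected counts E_i = n·p_i: 149×0.21 = 31.29, 149×0.18 = 26.82, 149×0.16 = 23.84, 149×0.13 = 19.37, 149×0.11 = 16.39, 149×0.21 = 31.29.
cat         O        E   (O−E)²/E
A          33    31.29     0.0935
B          29    26.82     0.1772
C          31    23.84     2.1504
D          17    19.37     0.2900
E           8    16.39     4.2948
F          31    31.29     0.0027
Sum = 7.009
df = 5. Since 7.009 < 15.086, we do not reject H₀.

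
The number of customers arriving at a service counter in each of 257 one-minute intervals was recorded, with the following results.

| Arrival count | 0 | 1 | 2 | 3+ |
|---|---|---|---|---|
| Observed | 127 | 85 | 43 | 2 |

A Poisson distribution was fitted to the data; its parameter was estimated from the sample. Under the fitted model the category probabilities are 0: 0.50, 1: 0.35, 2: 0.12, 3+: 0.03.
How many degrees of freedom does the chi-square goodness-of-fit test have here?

2

There are k = 4 categories and 1 parameter estimated from the data, so df = 4 − 1 − 1 = 2.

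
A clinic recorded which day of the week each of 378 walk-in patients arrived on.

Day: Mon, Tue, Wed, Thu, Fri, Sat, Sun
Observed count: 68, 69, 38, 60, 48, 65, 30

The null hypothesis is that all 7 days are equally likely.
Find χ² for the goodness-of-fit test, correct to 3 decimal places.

Under H₀ each category has probability 1/7, so each expected count is 378/7 = 54.
Mon: (68 − 54)²/54 = 196/54 = 3.6296
Tue: (69 − 54)²/54 = 225/54 = 4.1667
Wed: (38 − 54)²/54 = 256/54 = 4.7407
Thu: (60 − 54)²/54 = 36/54 = 0.6667
Fri: (48 − 54)²/54 = 36/54 = 0.6667
Sat: (65 − 54)²/54 = 121/54 = 2.2407
Sun: (30 − 54)²/54 = 576/54 = 10.6667
Sum = 26.778

26.778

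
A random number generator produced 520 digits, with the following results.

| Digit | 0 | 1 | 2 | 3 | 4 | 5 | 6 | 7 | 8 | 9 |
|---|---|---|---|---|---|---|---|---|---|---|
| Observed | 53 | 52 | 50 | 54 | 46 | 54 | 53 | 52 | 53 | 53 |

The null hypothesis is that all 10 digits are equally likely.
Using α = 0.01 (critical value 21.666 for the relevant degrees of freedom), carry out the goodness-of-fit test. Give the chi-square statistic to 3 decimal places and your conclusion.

1.000; do not reject

Under H₀ each category has probability 1/10, so each expected count is 520/10 = 52.
χ² = (53−52)²/52 + (52−52)²/52 + (50−52)²/52 + (54−52)²/52 + (46−52)²/52 + (54−52)²/52 + (53−52)²/52 + (52−52)²/52 + (53−52)²/52 + (53−52)²/52
   = 0.0192 + 0.0000 + 0.0769 + 0.0769 + 0.6923 + 0.0769 + 0.0192 + 0.0000 + 0.0192 + 0.0192
Sum = 1.000
df = 9. Since 1.000 < 21.666, we do not reject H₀.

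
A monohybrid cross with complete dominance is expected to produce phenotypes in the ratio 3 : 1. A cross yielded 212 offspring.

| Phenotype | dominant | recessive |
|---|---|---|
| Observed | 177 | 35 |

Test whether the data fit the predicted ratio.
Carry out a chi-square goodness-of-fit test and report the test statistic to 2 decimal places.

8.15

Ratio total = 4. Expected counts: 212×3/4 = 159, 212×1/4 = 53.
cat            O        E   (O−E)²/E
dominant     177      159      2.038
recessive     35       53      6.113
Sum = 8.15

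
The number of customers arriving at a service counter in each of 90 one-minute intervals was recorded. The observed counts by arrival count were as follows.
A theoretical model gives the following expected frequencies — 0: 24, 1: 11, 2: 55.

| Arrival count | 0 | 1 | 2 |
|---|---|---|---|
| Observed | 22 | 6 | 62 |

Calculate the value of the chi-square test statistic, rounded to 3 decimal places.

cat         O        E   (O−E)²/E
0          22       24     0.1667
1           6       11     2.2727
2          62       55     0.8909
Sum = 3.330

3.330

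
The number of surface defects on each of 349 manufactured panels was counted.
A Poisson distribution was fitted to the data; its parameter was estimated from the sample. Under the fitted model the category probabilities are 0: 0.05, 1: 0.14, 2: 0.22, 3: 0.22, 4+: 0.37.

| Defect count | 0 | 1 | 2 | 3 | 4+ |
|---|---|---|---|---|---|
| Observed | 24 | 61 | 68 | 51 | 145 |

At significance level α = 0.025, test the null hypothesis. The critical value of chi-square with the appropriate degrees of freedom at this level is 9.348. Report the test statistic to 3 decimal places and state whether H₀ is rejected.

Expected counts E_i = n·p_i: 349×0.05 = 17.45, 349×0.14 = 48.86, 349×0.22 = 76.78, 349×0.22 = 76.78, 349×0.37 = 129.13.
0: (24 − 17.45)²/17.45 = 42.9025/17.45 = 2.4586
1: (61 − 48.86)²/48.86 = 147.3796/48.86 = 3.0164
2: (68 − 76.78)²/76.78 = 77.0884/76.78 = 1.0040
3: (51 − 76.78)²/76.78 = 664.6084/76.78 = 8.6560
4+: (145 − 129.13)²/129.13 = 251.8569/129.13 = 1.9504
Sum = 17.085
df = 3. Since 17.085 > 9.348, we reject H₀.

17.085; reject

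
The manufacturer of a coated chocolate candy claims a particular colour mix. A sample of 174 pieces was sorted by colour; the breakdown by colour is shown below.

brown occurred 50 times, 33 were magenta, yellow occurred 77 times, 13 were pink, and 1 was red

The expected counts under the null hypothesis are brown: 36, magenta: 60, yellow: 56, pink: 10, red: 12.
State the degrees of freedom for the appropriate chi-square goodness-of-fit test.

There are k = 5 categories and no parameters were estimated from the data, so df = 5 − 1 = 4.

4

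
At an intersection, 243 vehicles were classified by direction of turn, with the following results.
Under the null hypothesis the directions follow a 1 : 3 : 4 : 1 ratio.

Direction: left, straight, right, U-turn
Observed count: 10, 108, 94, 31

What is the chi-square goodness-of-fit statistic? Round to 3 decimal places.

22.111

Ratio total = 9. Expected counts: 243×1/9 = 27, 243×3/9 = 81, 243×4/9 = 108, 243×1/9 = 27.
χ² = (10−27)²/27 + (108−81)²/81 + (94−108)²/108 + (31−27)²/27
   = 10.7037 + 9.0000 + 1.8148 + 0.5926
Sum = 22.111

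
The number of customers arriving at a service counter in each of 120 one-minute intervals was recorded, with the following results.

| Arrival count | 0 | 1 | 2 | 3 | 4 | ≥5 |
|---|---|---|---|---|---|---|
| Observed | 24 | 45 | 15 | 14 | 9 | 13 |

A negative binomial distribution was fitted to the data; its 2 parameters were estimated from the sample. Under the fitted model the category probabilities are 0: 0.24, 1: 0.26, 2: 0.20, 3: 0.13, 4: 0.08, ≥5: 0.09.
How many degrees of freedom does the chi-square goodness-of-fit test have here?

3

There are k = 6 categories and 2 parameters estimated from the data, so df = 6 − 1 − 2 = 3.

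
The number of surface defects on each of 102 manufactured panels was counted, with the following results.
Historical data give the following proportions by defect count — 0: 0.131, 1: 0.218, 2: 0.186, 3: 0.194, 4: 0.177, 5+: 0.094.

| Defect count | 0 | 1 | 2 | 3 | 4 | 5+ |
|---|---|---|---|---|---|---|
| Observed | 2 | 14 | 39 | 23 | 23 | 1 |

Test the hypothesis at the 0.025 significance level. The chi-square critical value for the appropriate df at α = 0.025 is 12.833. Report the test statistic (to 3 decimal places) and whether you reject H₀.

43.423; reject

Expected counts E_i = n·p_i: 102×0.131 = 13.362, 102×0.218 = 22.236, 102×0.186 = 18.972, 102×0.194 = 19.788, 102×0.177 = 18.054, 102×0.094 = 9.588.
χ² = (2−13.362)²/13.362 + (14−22.236)²/22.236 + (39−18.972)²/18.972 + (23−19.788)²/19.788 + (23−18.054)²/18.054 + (1−9.588)²/9.588
   = 9.6614 + 3.0505 + 21.1428 + 0.5214 + 1.3550 + 7.6923
Sum = 43.423
df = 5. Since 43.423 > 12.833, we reject H₀.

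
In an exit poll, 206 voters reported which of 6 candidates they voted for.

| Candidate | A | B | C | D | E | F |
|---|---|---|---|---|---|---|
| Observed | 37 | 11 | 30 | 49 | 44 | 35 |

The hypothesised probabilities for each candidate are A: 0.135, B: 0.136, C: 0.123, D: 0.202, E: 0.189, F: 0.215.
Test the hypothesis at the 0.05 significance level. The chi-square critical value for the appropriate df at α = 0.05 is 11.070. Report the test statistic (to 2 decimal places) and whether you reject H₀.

18.15; reject

Expected counts E_i = n·p_i: 206×0.135 = 27.81, 206×0.136 = 28.016, 206×0.123 = 25.338, 206×0.202 = 41.612, 206×0.189 = 38.934, 206×0.215 = 44.29.
cat         O        E   (O−E)²/E
A          37    27.81      3.037
B          11   28.016     10.335
C          30   25.338      0.858
D          49   41.612      1.312
E          44   38.934      0.659
F          35    44.29      1.949
Sum = 18.15
df = 5. Since 18.15 > 11.070, we reject H₀.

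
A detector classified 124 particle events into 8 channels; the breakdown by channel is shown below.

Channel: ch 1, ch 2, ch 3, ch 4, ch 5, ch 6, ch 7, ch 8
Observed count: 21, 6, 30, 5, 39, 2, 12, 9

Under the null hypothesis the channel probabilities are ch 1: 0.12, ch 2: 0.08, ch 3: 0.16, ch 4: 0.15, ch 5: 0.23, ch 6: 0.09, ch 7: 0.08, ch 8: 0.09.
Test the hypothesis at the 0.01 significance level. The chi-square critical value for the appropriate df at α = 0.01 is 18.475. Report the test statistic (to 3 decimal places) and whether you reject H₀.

Expected counts E_i = n·p_i: 124×0.12 = 14.88, 124×0.08 = 9.92, 124×0.16 = 19.84, 124×0.15 = 18.6, 124×0.23 = 28.52, 124×0.09 = 11.16, 124×0.08 = 9.92, 124×0.09 = 11.16.
ch 1: (21 − 14.88)²/14.88 = 37.4544/14.88 = 2.5171
ch 2: (6 − 9.92)²/9.92 = 15.3664/9.92 = 1.5490
ch 3: (30 − 19.84)²/19.84 = 103.2256/19.84 = 5.2029
ch 4: (5 − 18.6)²/18.6 = 184.96/18.6 = 9.9441
ch 5: (39 − 28.52)²/28.52 = 109.8304/28.52 = 3.8510
ch 6: (2 − 11.16)²/11.16 = 83.9056/11.16 = 7.5184
ch 7: (12 − 9.92)²/9.92 = 4.3264/9.92 = 0.4361
ch 8: (9 − 11.16)²/11.16 = 4.6656/11.16 = 0.4181
Sum = 31.437
df = 7. Since 31.437 > 18.475, we reject H₀.

31.437; reject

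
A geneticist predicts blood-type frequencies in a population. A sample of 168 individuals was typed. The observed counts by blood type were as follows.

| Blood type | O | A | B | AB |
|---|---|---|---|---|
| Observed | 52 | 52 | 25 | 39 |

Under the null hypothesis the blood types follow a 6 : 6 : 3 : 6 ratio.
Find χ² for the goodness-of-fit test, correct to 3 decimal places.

2.396

Ratio total = 21. Expected counts: 168×6/21 = 48, 168×6/21 = 48, 168×3/21 = 24, 168×6/21 = 48.
cat         O        E   (O−E)²/E
O          52       48     0.3333
A          52       48     0.3333
B          25       24     0.0417
AB         39       48     1.6875
Sum = 2.396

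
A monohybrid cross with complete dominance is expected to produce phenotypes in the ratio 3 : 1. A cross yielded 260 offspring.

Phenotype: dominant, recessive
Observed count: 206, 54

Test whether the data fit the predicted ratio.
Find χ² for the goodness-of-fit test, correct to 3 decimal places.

2.482

Ratio total = 4. Expected counts: 260×3/4 = 195, 260×1/4 = 65.
cat            O        E   (O−E)²/E
dominant     206      195     0.6205
recessive     54       65     1.8615
Sum = 2.482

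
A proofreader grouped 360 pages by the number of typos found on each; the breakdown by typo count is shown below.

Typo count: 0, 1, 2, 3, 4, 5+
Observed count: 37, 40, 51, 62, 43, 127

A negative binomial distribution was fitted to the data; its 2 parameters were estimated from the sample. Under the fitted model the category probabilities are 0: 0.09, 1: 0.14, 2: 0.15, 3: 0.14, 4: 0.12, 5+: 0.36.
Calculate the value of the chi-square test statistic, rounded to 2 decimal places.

5.69

Expected counts E_i = n·p_i: 360×0.09 = 32.4, 360×0.14 = 50.4, 360×0.15 = 54, 360×0.14 = 50.4, 360×0.12 = 43.2, 360×0.36 = 129.6.
cat         O        E   (O−E)²/E
0          37     32.4      0.653
1          40     50.4      2.146
2          51       54      0.167
3          62     50.4      2.670
4          43     43.2      0.001
5+        127    129.6      0.052
Sum = 5.69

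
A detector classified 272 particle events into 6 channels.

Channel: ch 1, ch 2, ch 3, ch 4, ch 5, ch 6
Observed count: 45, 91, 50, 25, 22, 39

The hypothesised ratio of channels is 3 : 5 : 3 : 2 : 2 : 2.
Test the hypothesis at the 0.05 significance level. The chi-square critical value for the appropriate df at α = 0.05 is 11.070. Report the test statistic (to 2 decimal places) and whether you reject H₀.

Ratio total = 17. Expected counts: 272×3/17 = 48, 272×5/17 = 80, 272×3/17 = 48, 272×2/17 = 32, 272×2/17 = 32, 272×2/17 = 32.
χ² = (45−48)²/48 + (91−80)²/80 + (50−48)²/48 + (25−32)²/32 + (22−32)²/32 + (39−32)²/32
   = 0.188 + 1.513 + 0.083 + 1.531 + 3.125 + 1.531
Sum = 7.97
df = 5. Since 7.97 < 11.070, we do not reject H₀.

7.97; do not reject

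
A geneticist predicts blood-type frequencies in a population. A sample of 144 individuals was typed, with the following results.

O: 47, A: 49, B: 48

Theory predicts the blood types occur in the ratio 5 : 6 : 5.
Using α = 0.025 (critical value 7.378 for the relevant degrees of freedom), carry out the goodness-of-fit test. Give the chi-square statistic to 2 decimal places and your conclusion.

Ratio total = 16. Expected counts: 144×5/16 = 45, 144×6/16 = 54, 144×5/16 = 45.
cat         O        E   (O−E)²/E
O          47       45      0.089
A          49       54      0.463
B          48       45      0.200
Sum = 0.75
df = 2. Since 0.75 < 7.378, we do not reject H₀.

0.75; do not reject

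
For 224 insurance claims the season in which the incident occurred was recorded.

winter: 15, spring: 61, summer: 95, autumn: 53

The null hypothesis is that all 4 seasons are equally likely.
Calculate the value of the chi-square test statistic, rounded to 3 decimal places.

57.786

Under H₀ each category has probability 1/4, so each expected count is 224/4 = 56.
χ² = (15−56)²/56 + (61−56)²/56 + (95−56)²/56 + (53−56)²/56
   = 30.0179 + 0.4464 + 27.1607 + 0.1607
Sum = 57.786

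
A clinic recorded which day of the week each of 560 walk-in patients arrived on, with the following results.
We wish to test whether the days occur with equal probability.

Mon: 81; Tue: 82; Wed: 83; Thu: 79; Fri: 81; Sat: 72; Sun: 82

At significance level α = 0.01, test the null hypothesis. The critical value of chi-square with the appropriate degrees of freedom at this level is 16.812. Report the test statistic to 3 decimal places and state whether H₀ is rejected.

1.050; do not reject

Expected count for each of the 7 categories: 560/7 = 80.
Mon: (81 − 80)²/80 = 1/80 = 0.0125
Tue: (82 − 80)²/80 = 4/80 = 0.0500
Wed: (83 − 80)²/80 = 9/80 = 0.1125
Thu: (79 − 80)²/80 = 1/80 = 0.0125
Fri: (81 − 80)²/80 = 1/80 = 0.0125
Sat: (72 − 80)²/80 = 64/80 = 0.8000
Sun: (82 − 80)²/80 = 4/80 = 0.0500
Sum = 1.050
df = 6. Since 1.050 < 16.812, we do not reject H₀.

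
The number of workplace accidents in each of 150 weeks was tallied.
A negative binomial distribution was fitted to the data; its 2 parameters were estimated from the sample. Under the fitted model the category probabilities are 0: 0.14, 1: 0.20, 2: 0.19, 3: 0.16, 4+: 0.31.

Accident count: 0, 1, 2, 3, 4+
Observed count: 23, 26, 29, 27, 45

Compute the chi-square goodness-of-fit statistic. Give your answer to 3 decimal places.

1.156

Expected counts E_i = n·p_i: 150×0.14 = 21, 150×0.20 = 30, 150×0.19 = 28.5, 150×0.16 = 24, 150×0.31 = 46.5.
0: (23 − 21)²/21 = 4/21 = 0.1905
1: (26 − 30)²/30 = 16/30 = 0.5333
2: (29 − 28.5)²/28.5 = 0.25/28.5 = 0.0088
3: (27 − 24)²/24 = 9/24 = 0.3750
4+: (45 − 46.5)²/46.5 = 2.25/46.5 = 0.0484
Sum = 1.156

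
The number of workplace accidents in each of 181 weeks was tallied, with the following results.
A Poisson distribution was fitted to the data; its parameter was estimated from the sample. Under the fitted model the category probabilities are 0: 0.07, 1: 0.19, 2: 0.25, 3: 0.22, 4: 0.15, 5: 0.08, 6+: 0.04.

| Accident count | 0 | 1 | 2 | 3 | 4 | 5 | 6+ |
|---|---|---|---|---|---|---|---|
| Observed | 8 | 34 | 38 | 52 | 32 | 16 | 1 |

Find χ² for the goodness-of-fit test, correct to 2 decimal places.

Expected counts E_i = n·p_i: 181×0.07 = 12.67, 181×0.19 = 34.39, 181×0.25 = 45.25, 181×0.22 = 39.82, 181×0.15 = 27.15, 181×0.08 = 14.48, 181×0.04 = 7.24.
cat         O        E   (O−E)²/E
0           8    12.67      1.721
1          34    34.39      0.004
2          38    45.25      1.162
3          52    39.82      3.726
4          32    27.15      0.866
5          16    14.48      0.160
6+          1     7.24      5.378
Sum = 13.02

13.02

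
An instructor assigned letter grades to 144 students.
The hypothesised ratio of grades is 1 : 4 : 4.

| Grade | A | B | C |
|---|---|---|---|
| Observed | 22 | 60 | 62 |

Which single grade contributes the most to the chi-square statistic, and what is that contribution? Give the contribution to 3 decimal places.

Ratio total = 9. Expected counts: 144×1/9 = 16, 144×4/9 = 64, 144×4/9 = 64.
A: (22 − 16)²/16 = 36/16 = 2.2500
B: (60 − 64)²/64 = 16/64 = 0.2500
C: (62 − 64)²/64 = 4/64 = 0.0625
The largest term is for A: 2.250.

A, 2.250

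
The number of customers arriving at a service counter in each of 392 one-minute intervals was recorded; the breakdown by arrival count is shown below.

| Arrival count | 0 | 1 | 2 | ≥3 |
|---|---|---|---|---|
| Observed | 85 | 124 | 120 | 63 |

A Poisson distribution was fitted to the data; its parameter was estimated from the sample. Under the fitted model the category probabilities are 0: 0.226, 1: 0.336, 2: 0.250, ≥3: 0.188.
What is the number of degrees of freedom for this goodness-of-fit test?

2

There are k = 4 categories and 1 parameter estimated from the data, so df = 4 − 1 − 1 = 2.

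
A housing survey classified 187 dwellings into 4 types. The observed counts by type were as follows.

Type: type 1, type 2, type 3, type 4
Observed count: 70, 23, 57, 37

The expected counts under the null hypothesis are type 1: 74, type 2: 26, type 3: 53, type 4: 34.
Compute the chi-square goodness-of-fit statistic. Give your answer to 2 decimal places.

type 1: (70 − 74)²/74 = 16/74 = 0.216
type 2: (23 − 26)²/26 = 9/26 = 0.346
type 3: (57 − 53)²/53 = 16/53 = 0.302
type 4: (37 − 34)²/34 = 9/34 = 0.265
Sum = 1.13

1.13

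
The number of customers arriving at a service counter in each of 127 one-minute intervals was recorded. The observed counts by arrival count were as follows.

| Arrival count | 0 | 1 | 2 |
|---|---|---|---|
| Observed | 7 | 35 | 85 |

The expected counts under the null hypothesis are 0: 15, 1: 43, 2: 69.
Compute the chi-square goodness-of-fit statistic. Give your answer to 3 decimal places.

0: (7 − 15)²/15 = 64/15 = 4.2667
1: (35 − 43)²/43 = 64/43 = 1.4884
2: (85 − 69)²/69 = 256/69 = 3.7101
Sum = 9.465

9.465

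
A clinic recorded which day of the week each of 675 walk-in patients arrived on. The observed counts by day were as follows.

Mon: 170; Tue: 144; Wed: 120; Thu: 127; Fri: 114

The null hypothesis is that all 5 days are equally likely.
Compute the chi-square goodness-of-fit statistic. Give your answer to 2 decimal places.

Expected count for each of the 5 categories: 675/5 = 135.
Mon: (170 − 135)²/135 = 1225/135 = 9.074
Tue: (144 − 135)²/135 = 81/135 = 0.600
Wed: (120 − 135)²/135 = 225/135 = 1.667
Thu: (127 − 135)²/135 = 64/135 = 0.474
Fri: (114 − 135)²/135 = 441/135 = 3.267
Sum = 15.08

15.08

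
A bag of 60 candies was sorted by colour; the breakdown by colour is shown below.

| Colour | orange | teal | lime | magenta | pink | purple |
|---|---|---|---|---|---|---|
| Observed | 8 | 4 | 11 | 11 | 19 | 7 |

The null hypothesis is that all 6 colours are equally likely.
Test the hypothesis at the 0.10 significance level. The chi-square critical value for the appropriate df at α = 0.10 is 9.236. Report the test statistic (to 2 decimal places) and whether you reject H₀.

Under H₀ each category has probability 1/6, so each expected count is 60/6 = 10.
orange: (8 − 10)²/10 = 4/10 = 0.400
teal: (4 − 10)²/10 = 36/10 = 3.600
lime: (11 − 10)²/10 = 1/10 = 0.100
magenta: (11 − 10)²/10 = 1/10 = 0.100
pink: (19 − 10)²/10 = 81/10 = 8.100
purple: (7 − 10)²/10 = 9/10 = 0.900
Sum = 13.20
df = 5. Since 13.20 > 9.236, we reject H₀.

13.20; reject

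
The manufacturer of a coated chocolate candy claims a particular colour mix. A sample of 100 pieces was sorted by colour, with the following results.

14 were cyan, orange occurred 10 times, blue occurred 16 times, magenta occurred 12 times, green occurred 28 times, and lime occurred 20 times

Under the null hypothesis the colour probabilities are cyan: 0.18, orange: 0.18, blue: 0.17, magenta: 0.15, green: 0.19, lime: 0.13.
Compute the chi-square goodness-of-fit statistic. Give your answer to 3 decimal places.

Expected counts E_i = n·p_i: 100×0.18 = 18, 100×0.18 = 18, 100×0.17 = 17, 100×0.15 = 15, 100×0.19 = 19, 100×0.13 = 13.
χ² = (14−18)²/18 + (10−18)²/18 + (16−17)²/17 + (12−15)²/15 + (28−19)²/19 + (20−13)²/13
   = 0.8889 + 3.5556 + 0.0588 + 0.6000 + 4.2632 + 3.7692
Sum = 13.136

13.136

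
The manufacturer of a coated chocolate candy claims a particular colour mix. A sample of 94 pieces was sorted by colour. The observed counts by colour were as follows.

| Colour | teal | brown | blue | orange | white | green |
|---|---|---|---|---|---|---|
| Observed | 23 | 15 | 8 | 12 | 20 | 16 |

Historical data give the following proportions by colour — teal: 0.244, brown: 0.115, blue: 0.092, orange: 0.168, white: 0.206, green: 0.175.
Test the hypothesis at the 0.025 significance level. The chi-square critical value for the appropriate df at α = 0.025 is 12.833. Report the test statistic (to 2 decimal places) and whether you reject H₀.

Expected counts E_i = n·p_i: 94×0.244 = 22.936, 94×0.115 = 10.81, 94×0.092 = 8.648, 94×0.168 = 15.792, 94×0.206 = 19.364, 94×0.175 = 16.45.
χ² = (23−22.936)²/22.936 + (15−10.81)²/10.81 + (8−8.648)²/8.648 + (12−15.792)²/15.792 + (20−19.364)²/19.364 + (16−16.45)²/16.45
   = 0.000 + 1.624 + 0.049 + 0.911 + 0.021 + 0.012
Sum = 2.62
df = 5. Since 2.62 < 12.833, we do not reject H₀.

2.62; do not reject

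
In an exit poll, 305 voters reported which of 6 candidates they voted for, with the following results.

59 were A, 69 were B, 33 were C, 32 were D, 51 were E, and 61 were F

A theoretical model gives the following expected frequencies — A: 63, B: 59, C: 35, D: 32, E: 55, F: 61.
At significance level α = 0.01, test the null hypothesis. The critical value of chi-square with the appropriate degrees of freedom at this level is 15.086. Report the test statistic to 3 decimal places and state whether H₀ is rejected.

χ² = (59−63)²/63 + (69−59)²/59 + (33−35)²/35 + (32−32)²/32 + (51−55)²/55 + (61−61)²/61
   = 0.2540 + 1.6949 + 0.1143 + 0.0000 + 0.2909 + 0.0000
Sum = 2.354
df = 5. Since 2.354 < 15.086, we do not reject H₀.

2.354; do not reject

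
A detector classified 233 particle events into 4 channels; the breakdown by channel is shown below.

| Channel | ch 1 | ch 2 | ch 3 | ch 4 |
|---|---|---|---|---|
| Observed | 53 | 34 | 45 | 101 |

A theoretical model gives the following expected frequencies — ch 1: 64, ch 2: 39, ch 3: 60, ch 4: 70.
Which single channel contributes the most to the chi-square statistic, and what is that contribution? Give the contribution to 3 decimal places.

ch 4, 13.729

χ² = (53−64)²/64 + (34−39)²/39 + (45−60)²/60 + (101−70)²/70
   = 1.8906 + 0.6410 + 3.7500 + 13.7286
The largest term is for ch 4: 13.729.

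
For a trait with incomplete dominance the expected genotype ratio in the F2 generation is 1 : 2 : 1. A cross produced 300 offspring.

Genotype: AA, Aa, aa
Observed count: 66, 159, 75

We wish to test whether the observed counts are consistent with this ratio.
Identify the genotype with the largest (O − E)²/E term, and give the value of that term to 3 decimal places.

AA, 1.080

Ratio total = 4. Expected counts: 300×1/4 = 75, 300×2/4 = 150, 300×1/4 = 75.
χ² = (66−75)²/75 + (159−150)²/150 + (75−75)²/75
   = 1.0800 + 0.5400 + 0.0000
The largest term is for AA: 1.080.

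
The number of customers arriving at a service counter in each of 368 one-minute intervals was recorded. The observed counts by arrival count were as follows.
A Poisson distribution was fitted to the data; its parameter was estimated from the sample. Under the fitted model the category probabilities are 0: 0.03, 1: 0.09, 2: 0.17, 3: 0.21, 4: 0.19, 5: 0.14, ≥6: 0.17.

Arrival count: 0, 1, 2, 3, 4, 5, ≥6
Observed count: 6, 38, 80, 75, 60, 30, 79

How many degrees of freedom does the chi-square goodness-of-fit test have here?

There are k = 7 categories and 1 parameter estimated from the data, so df = 7 − 1 − 1 = 5.

5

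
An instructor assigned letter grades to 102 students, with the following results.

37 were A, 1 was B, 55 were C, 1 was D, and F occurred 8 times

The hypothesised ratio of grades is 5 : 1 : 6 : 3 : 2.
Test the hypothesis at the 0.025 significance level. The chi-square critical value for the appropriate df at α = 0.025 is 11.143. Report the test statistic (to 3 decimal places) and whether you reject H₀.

Ratio total = 17. Expected counts: 102×5/17 = 30, 102×1/17 = 6, 102×6/17 = 36, 102×3/17 = 18, 102×2/17 = 12.
χ² = (37−30)²/30 + (1−6)²/6 + (55−36)²/36 + (1−18)²/18 + (8−12)²/12
   = 1.6333 + 4.1667 + 10.0278 + 16.0556 + 1.3333
Sum = 33.217
df = 4. Since 33.217 > 11.143, we reject H₀.

33.217; reject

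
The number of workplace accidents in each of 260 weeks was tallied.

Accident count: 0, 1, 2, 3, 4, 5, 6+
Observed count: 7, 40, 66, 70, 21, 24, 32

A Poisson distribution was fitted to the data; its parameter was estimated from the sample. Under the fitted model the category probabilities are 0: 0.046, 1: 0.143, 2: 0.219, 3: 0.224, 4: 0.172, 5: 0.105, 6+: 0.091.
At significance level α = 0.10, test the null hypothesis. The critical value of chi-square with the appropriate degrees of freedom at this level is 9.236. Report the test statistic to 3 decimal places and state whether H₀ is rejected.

Expected counts E_i = n·p_i: 260×0.046 = 11.96, 260×0.143 = 37.18, 260×0.219 = 56.94, 260×0.224 = 58.24, 260×0.172 = 44.72, 260×0.105 = 27.3, 260×0.091 = 23.66.
cat         O        E   (O−E)²/E
0           7    11.96     2.0570
1          40    37.18     0.2139
2          66    56.94     1.4416
3          70    58.24     2.3746
4          21    44.72    12.5814
5          24     27.3     0.3989
6+         32    23.66     2.9398
Sum = 22.007
df = 5. Since 22.007 > 9.236, we reject H₀.

22.007; reject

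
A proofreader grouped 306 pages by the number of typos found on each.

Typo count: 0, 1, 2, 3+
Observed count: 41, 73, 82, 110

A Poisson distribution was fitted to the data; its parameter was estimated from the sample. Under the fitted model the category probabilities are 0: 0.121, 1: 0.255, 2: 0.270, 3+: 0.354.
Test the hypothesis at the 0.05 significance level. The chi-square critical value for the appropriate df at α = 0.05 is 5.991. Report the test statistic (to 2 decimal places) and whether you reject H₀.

Expected counts E_i = n·p_i: 306×0.121 = 37.026, 306×0.255 = 78.03, 306×0.270 = 82.62, 306×0.354 = 108.324.
0: (41 − 37.026)²/37.026 = 15.792676/37.026 = 0.427
1: (73 − 78.03)²/78.03 = 25.3009/78.03 = 0.324
2: (82 − 82.62)²/82.62 = 0.3844/82.62 = 0.005
3+: (110 − 108.324)²/108.324 = 2.808976/108.324 = 0.026
Sum = 0.78
df = 2. Since 0.78 < 5.991, we do not reject H₀.

0.78; do not reject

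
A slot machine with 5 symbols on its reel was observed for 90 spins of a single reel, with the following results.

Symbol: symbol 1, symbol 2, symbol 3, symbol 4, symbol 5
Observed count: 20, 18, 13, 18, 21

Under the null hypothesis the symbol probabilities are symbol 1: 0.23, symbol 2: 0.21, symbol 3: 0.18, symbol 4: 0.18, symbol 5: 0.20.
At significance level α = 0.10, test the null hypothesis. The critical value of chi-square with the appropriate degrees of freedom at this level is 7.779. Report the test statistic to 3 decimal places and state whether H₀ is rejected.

1.399; do not reject

Expected counts E_i = n·p_i: 90×0.23 = 20.7, 90×0.21 = 18.9, 90×0.18 = 16.2, 90×0.18 = 16.2, 90×0.20 = 18.
χ² = (20−20.7)²/20.7 + (18−18.9)²/18.9 + (13−16.2)²/16.2 + (18−16.2)²/16.2 + (21−18)²/18
   = 0.0237 + 0.0429 + 0.6321 + 0.2000 + 0.5000
Sum = 1.399
df = 4. Since 1.399 < 7.779, we do not reject H₀.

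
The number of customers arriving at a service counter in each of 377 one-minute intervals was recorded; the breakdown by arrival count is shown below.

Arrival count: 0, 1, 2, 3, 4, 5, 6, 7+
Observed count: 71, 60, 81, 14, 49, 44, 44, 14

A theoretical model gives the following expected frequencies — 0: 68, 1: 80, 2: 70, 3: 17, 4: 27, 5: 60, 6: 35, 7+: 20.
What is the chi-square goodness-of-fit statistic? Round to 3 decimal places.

33.697

0: (71 − 68)²/68 = 9/68 = 0.1324
1: (60 − 80)²/80 = 400/80 = 5.0000
2: (81 − 70)²/70 = 121/70 = 1.7286
3: (14 − 17)²/17 = 9/17 = 0.5294
4: (49 − 27)²/27 = 484/27 = 17.9259
5: (44 − 60)²/60 = 256/60 = 4.2667
6: (44 − 35)²/35 = 81/35 = 2.3143
7+: (14 − 20)²/20 = 36/20 = 1.8000
Sum = 33.697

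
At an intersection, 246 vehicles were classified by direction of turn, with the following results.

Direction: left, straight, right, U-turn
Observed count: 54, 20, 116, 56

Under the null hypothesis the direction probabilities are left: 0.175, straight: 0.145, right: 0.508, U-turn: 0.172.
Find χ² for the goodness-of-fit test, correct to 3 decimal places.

14.741

Expected counts E_i = n·p_i: 246×0.175 = 43.05, 246×0.145 = 35.67, 246×0.508 = 124.968, 246×0.172 = 42.312.
left: (54 − 43.05)²/43.05 = 119.9025/43.05 = 2.7852
straight: (20 − 35.67)²/35.67 = 245.5489/35.67 = 6.8839
right: (116 − 124.968)²/124.968 = 80.425024/124.968 = 0.6436
U-turn: (56 − 42.312)²/42.312 = 187.361344/42.312 = 4.4281
Sum = 14.741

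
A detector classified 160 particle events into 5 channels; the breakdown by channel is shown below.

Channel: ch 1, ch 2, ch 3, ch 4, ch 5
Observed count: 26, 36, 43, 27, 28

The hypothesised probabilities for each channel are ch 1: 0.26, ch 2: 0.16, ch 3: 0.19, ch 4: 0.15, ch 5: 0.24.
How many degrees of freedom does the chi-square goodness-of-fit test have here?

4

There are k = 5 categories and no parameters were estimated from the data, so df = 5 − 1 = 4.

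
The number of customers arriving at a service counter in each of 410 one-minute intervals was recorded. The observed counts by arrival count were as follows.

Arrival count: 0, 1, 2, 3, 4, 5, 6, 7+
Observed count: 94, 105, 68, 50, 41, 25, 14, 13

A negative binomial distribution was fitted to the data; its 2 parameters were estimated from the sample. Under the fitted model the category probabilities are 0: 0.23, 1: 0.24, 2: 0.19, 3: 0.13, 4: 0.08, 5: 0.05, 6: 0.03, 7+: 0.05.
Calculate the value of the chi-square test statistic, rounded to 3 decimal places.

Expected counts E_i = n·p_i: 410×0.23 = 94.3, 410×0.24 = 98.4, 410×0.19 = 77.9, 410×0.13 = 53.3, 410×0.08 = 32.8, 410×0.05 = 20.5, 410×0.03 = 12.3, 410×0.05 = 20.5.
χ² = (94−94.3)²/94.3 + (105−98.4)²/98.4 + (68−77.9)²/77.9 + (50−53.3)²/53.3 + (41−32.8)²/32.8 + (25−20.5)²/20.5 + (14−12.3)²/12.3 + (13−20.5)²/20.5
   = 0.0010 + 0.4427 + 1.2582 + 0.2043 + 2.0500 + 0.9878 + 0.2350 + 2.7439
Sum = 7.923

7.923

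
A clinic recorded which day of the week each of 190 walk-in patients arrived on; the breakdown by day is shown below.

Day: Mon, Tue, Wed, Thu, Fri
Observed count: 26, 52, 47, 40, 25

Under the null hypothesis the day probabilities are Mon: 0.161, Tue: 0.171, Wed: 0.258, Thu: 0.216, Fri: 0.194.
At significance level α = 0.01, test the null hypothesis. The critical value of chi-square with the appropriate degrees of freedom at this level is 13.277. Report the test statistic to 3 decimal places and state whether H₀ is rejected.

Expected counts E_i = n·p_i: 190×0.161 = 30.59, 190×0.171 = 32.49, 190×0.258 = 49.02, 190×0.216 = 41.04, 190×0.194 = 36.86.
cat         O        E   (O−E)²/E
Mon        26    30.59     0.6887
Tue        52    32.49    11.7156
Wed        47    49.02     0.0832
Thu        40    41.04     0.0264
Fri        25    36.86     3.8160
Sum = 16.330
df = 4. Since 16.330 > 13.277, we reject H₀.

16.330; reject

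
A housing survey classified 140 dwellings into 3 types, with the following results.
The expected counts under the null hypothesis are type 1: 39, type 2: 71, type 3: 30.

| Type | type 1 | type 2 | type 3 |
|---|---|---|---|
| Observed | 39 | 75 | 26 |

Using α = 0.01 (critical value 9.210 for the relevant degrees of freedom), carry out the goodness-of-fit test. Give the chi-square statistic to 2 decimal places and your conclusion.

0.76; do not reject

χ² = (39−39)²/39 + (75−71)²/71 + (26−30)²/30
   = 0.000 + 0.225 + 0.533
Sum = 0.76
df = 2. Since 0.76 < 9.210, we do not reject H₀.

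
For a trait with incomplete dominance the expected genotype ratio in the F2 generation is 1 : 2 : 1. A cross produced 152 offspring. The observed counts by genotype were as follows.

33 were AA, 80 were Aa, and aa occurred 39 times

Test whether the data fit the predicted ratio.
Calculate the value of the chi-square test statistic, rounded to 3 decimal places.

Ratio total = 4. Expected counts: 152×1/4 = 38, 152×2/4 = 76, 152×1/4 = 38.
cat         O        E   (O−E)²/E
AA         33       38     0.6579
Aa         80       76     0.2105
aa         39       38     0.0263
Sum = 0.895

0.895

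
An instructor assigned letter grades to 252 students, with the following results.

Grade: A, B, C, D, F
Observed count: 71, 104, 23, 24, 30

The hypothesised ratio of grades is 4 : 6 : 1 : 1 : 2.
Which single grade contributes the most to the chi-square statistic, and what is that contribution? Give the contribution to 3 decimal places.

D, 2.000

Ratio total = 14. Expected counts: 252×4/14 = 72, 252×6/14 = 108, 252×1/14 = 18, 252×1/14 = 18, 252×2/14 = 36.
cat         O        E   (O−E)²/E
A          71       72     0.0139
B         104      108     0.1481
C          23       18     1.3889
D          24       18     2.0000
F          30       36     1.0000
The largest term is for D: 2.000.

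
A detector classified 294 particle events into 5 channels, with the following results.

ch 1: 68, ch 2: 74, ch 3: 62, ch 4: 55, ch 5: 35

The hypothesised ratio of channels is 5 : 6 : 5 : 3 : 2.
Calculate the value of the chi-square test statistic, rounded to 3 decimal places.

Ratio total = 21. Expected counts: 294×5/21 = 70, 294×6/21 = 84, 294×5/21 = 70, 294×3/21 = 42, 294×2/21 = 28.
ch 1: (68 − 70)²/70 = 4/70 = 0.0571
ch 2: (74 − 84)²/84 = 100/84 = 1.1905
ch 3: (62 − 70)²/70 = 64/70 = 0.9143
ch 4: (55 − 42)²/42 = 169/42 = 4.0238
ch 5: (35 − 28)²/28 = 49/28 = 1.7500
Sum = 7.936

7.936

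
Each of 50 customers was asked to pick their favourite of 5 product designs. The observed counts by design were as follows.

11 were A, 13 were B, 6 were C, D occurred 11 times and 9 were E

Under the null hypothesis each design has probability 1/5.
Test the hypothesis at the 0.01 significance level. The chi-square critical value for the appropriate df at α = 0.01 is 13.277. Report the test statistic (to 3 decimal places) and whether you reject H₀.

Expected count for each of the 5 categories: 50/5 = 10.
χ² = (11−10)²/10 + (13−10)²/10 + (6−10)²/10 + (11−10)²/10 + (9−10)²/10
   = 0.1000 + 0.9000 + 1.6000 + 0.1000 + 0.1000
Sum = 2.800
df = 4. Since 2.800 < 13.277, we do not reject H₀.

2.800; do not reject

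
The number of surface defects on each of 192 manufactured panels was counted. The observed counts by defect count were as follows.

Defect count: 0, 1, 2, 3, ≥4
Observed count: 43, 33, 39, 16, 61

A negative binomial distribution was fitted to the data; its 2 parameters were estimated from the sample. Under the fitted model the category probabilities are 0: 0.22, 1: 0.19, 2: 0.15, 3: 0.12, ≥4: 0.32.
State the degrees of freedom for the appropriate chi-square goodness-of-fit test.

There are k = 5 categories and 2 parameters estimated from the data, so df = 5 − 1 − 2 = 2.

2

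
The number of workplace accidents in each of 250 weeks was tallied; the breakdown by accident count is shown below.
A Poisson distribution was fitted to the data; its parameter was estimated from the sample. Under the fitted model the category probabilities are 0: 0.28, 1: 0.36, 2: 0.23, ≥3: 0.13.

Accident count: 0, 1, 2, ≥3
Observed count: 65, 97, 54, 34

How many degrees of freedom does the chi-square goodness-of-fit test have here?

There are k = 4 categories and 1 parameter estimated from the data, so df = 4 − 1 − 1 = 2.

2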